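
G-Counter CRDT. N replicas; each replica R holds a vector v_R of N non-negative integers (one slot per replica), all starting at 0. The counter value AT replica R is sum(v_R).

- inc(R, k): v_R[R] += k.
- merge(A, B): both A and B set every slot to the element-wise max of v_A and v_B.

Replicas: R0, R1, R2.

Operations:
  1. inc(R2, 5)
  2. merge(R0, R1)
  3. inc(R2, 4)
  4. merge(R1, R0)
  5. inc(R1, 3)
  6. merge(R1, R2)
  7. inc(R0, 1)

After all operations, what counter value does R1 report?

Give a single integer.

Answer: 12

Derivation:
Op 1: inc R2 by 5 -> R2=(0,0,5) value=5
Op 2: merge R0<->R1 -> R0=(0,0,0) R1=(0,0,0)
Op 3: inc R2 by 4 -> R2=(0,0,9) value=9
Op 4: merge R1<->R0 -> R1=(0,0,0) R0=(0,0,0)
Op 5: inc R1 by 3 -> R1=(0,3,0) value=3
Op 6: merge R1<->R2 -> R1=(0,3,9) R2=(0,3,9)
Op 7: inc R0 by 1 -> R0=(1,0,0) value=1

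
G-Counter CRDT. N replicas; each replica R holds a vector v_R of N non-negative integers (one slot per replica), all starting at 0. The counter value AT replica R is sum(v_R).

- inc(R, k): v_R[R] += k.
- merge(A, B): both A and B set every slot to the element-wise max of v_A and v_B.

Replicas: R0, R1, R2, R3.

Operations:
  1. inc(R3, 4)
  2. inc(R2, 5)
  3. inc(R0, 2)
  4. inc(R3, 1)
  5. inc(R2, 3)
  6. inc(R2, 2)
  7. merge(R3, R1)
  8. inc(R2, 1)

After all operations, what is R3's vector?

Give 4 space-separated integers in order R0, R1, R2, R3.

Answer: 0 0 0 5

Derivation:
Op 1: inc R3 by 4 -> R3=(0,0,0,4) value=4
Op 2: inc R2 by 5 -> R2=(0,0,5,0) value=5
Op 3: inc R0 by 2 -> R0=(2,0,0,0) value=2
Op 4: inc R3 by 1 -> R3=(0,0,0,5) value=5
Op 5: inc R2 by 3 -> R2=(0,0,8,0) value=8
Op 6: inc R2 by 2 -> R2=(0,0,10,0) value=10
Op 7: merge R3<->R1 -> R3=(0,0,0,5) R1=(0,0,0,5)
Op 8: inc R2 by 1 -> R2=(0,0,11,0) value=11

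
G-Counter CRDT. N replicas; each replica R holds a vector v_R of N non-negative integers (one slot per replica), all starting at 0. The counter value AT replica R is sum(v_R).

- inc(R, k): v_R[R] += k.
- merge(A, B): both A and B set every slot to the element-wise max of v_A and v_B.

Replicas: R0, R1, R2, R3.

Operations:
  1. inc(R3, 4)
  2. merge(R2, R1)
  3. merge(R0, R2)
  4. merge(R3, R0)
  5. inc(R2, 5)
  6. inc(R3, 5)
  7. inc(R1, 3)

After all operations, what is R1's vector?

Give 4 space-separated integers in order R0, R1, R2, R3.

Answer: 0 3 0 0

Derivation:
Op 1: inc R3 by 4 -> R3=(0,0,0,4) value=4
Op 2: merge R2<->R1 -> R2=(0,0,0,0) R1=(0,0,0,0)
Op 3: merge R0<->R2 -> R0=(0,0,0,0) R2=(0,0,0,0)
Op 4: merge R3<->R0 -> R3=(0,0,0,4) R0=(0,0,0,4)
Op 5: inc R2 by 5 -> R2=(0,0,5,0) value=5
Op 6: inc R3 by 5 -> R3=(0,0,0,9) value=9
Op 7: inc R1 by 3 -> R1=(0,3,0,0) value=3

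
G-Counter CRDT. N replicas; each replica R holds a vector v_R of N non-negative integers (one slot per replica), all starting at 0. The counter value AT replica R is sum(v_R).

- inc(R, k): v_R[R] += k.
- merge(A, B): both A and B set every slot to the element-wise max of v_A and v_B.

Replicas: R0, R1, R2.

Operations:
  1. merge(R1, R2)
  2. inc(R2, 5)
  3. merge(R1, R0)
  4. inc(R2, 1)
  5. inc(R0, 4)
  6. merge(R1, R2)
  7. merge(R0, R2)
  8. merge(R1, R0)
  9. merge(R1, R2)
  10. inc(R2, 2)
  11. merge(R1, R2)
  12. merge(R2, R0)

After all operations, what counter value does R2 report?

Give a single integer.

Answer: 12

Derivation:
Op 1: merge R1<->R2 -> R1=(0,0,0) R2=(0,0,0)
Op 2: inc R2 by 5 -> R2=(0,0,5) value=5
Op 3: merge R1<->R0 -> R1=(0,0,0) R0=(0,0,0)
Op 4: inc R2 by 1 -> R2=(0,0,6) value=6
Op 5: inc R0 by 4 -> R0=(4,0,0) value=4
Op 6: merge R1<->R2 -> R1=(0,0,6) R2=(0,0,6)
Op 7: merge R0<->R2 -> R0=(4,0,6) R2=(4,0,6)
Op 8: merge R1<->R0 -> R1=(4,0,6) R0=(4,0,6)
Op 9: merge R1<->R2 -> R1=(4,0,6) R2=(4,0,6)
Op 10: inc R2 by 2 -> R2=(4,0,8) value=12
Op 11: merge R1<->R2 -> R1=(4,0,8) R2=(4,0,8)
Op 12: merge R2<->R0 -> R2=(4,0,8) R0=(4,0,8)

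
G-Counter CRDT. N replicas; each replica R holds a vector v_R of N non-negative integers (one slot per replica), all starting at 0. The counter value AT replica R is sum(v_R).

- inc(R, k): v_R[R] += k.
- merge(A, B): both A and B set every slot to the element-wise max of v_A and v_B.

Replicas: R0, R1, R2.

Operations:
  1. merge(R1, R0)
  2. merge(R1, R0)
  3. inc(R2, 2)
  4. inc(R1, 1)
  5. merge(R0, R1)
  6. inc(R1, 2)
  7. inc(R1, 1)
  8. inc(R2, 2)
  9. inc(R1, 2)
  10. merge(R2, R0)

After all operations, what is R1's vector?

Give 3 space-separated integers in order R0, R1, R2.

Op 1: merge R1<->R0 -> R1=(0,0,0) R0=(0,0,0)
Op 2: merge R1<->R0 -> R1=(0,0,0) R0=(0,0,0)
Op 3: inc R2 by 2 -> R2=(0,0,2) value=2
Op 4: inc R1 by 1 -> R1=(0,1,0) value=1
Op 5: merge R0<->R1 -> R0=(0,1,0) R1=(0,1,0)
Op 6: inc R1 by 2 -> R1=(0,3,0) value=3
Op 7: inc R1 by 1 -> R1=(0,4,0) value=4
Op 8: inc R2 by 2 -> R2=(0,0,4) value=4
Op 9: inc R1 by 2 -> R1=(0,6,0) value=6
Op 10: merge R2<->R0 -> R2=(0,1,4) R0=(0,1,4)

Answer: 0 6 0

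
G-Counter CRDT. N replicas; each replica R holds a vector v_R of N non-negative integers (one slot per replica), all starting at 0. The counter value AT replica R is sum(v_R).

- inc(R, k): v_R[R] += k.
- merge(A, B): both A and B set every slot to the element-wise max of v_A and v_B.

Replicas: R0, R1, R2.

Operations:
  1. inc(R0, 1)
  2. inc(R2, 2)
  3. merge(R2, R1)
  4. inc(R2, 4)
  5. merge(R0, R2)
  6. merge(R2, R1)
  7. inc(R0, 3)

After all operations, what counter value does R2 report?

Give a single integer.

Answer: 7

Derivation:
Op 1: inc R0 by 1 -> R0=(1,0,0) value=1
Op 2: inc R2 by 2 -> R2=(0,0,2) value=2
Op 3: merge R2<->R1 -> R2=(0,0,2) R1=(0,0,2)
Op 4: inc R2 by 4 -> R2=(0,0,6) value=6
Op 5: merge R0<->R2 -> R0=(1,0,6) R2=(1,0,6)
Op 6: merge R2<->R1 -> R2=(1,0,6) R1=(1,0,6)
Op 7: inc R0 by 3 -> R0=(4,0,6) value=10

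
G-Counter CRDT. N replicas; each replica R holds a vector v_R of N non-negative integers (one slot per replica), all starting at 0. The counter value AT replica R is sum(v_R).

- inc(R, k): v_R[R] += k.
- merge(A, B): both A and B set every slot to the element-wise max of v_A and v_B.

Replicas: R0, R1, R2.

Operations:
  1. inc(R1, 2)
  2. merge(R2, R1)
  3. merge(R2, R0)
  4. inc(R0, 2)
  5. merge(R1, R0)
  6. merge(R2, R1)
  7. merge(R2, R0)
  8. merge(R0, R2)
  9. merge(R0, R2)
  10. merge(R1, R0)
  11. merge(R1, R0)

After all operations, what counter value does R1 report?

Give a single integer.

Answer: 4

Derivation:
Op 1: inc R1 by 2 -> R1=(0,2,0) value=2
Op 2: merge R2<->R1 -> R2=(0,2,0) R1=(0,2,0)
Op 3: merge R2<->R0 -> R2=(0,2,0) R0=(0,2,0)
Op 4: inc R0 by 2 -> R0=(2,2,0) value=4
Op 5: merge R1<->R0 -> R1=(2,2,0) R0=(2,2,0)
Op 6: merge R2<->R1 -> R2=(2,2,0) R1=(2,2,0)
Op 7: merge R2<->R0 -> R2=(2,2,0) R0=(2,2,0)
Op 8: merge R0<->R2 -> R0=(2,2,0) R2=(2,2,0)
Op 9: merge R0<->R2 -> R0=(2,2,0) R2=(2,2,0)
Op 10: merge R1<->R0 -> R1=(2,2,0) R0=(2,2,0)
Op 11: merge R1<->R0 -> R1=(2,2,0) R0=(2,2,0)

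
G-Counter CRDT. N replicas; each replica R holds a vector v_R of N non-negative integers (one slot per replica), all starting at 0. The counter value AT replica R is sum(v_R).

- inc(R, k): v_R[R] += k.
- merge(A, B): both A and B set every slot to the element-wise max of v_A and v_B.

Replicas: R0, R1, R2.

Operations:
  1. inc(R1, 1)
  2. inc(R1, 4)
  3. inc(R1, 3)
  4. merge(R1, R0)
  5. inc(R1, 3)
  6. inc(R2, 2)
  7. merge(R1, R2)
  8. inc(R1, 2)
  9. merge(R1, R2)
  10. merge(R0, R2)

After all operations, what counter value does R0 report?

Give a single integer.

Op 1: inc R1 by 1 -> R1=(0,1,0) value=1
Op 2: inc R1 by 4 -> R1=(0,5,0) value=5
Op 3: inc R1 by 3 -> R1=(0,8,0) value=8
Op 4: merge R1<->R0 -> R1=(0,8,0) R0=(0,8,0)
Op 5: inc R1 by 3 -> R1=(0,11,0) value=11
Op 6: inc R2 by 2 -> R2=(0,0,2) value=2
Op 7: merge R1<->R2 -> R1=(0,11,2) R2=(0,11,2)
Op 8: inc R1 by 2 -> R1=(0,13,2) value=15
Op 9: merge R1<->R2 -> R1=(0,13,2) R2=(0,13,2)
Op 10: merge R0<->R2 -> R0=(0,13,2) R2=(0,13,2)

Answer: 15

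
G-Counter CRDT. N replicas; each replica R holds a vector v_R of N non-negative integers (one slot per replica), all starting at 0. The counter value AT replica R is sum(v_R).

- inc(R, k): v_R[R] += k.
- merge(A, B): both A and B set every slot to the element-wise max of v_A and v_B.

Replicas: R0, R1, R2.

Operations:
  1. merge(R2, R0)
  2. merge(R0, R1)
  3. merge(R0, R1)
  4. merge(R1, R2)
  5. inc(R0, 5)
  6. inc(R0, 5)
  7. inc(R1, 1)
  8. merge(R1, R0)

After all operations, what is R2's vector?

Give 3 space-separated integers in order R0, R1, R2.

Answer: 0 0 0

Derivation:
Op 1: merge R2<->R0 -> R2=(0,0,0) R0=(0,0,0)
Op 2: merge R0<->R1 -> R0=(0,0,0) R1=(0,0,0)
Op 3: merge R0<->R1 -> R0=(0,0,0) R1=(0,0,0)
Op 4: merge R1<->R2 -> R1=(0,0,0) R2=(0,0,0)
Op 5: inc R0 by 5 -> R0=(5,0,0) value=5
Op 6: inc R0 by 5 -> R0=(10,0,0) value=10
Op 7: inc R1 by 1 -> R1=(0,1,0) value=1
Op 8: merge R1<->R0 -> R1=(10,1,0) R0=(10,1,0)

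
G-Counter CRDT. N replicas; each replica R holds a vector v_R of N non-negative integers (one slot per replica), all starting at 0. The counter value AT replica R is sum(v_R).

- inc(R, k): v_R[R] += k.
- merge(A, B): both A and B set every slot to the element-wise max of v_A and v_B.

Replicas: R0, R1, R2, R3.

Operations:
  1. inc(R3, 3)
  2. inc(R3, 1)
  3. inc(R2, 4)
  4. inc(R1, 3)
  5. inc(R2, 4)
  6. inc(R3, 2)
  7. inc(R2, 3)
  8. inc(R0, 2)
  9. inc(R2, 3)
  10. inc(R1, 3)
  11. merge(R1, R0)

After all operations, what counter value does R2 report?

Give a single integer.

Op 1: inc R3 by 3 -> R3=(0,0,0,3) value=3
Op 2: inc R3 by 1 -> R3=(0,0,0,4) value=4
Op 3: inc R2 by 4 -> R2=(0,0,4,0) value=4
Op 4: inc R1 by 3 -> R1=(0,3,0,0) value=3
Op 5: inc R2 by 4 -> R2=(0,0,8,0) value=8
Op 6: inc R3 by 2 -> R3=(0,0,0,6) value=6
Op 7: inc R2 by 3 -> R2=(0,0,11,0) value=11
Op 8: inc R0 by 2 -> R0=(2,0,0,0) value=2
Op 9: inc R2 by 3 -> R2=(0,0,14,0) value=14
Op 10: inc R1 by 3 -> R1=(0,6,0,0) value=6
Op 11: merge R1<->R0 -> R1=(2,6,0,0) R0=(2,6,0,0)

Answer: 14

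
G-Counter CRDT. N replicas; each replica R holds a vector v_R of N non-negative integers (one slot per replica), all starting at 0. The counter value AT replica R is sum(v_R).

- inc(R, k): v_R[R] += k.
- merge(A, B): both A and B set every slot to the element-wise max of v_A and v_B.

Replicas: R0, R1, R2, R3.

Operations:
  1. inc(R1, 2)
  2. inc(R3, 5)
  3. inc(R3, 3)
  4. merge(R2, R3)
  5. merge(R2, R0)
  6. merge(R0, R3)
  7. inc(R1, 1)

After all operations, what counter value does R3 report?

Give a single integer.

Answer: 8

Derivation:
Op 1: inc R1 by 2 -> R1=(0,2,0,0) value=2
Op 2: inc R3 by 5 -> R3=(0,0,0,5) value=5
Op 3: inc R3 by 3 -> R3=(0,0,0,8) value=8
Op 4: merge R2<->R3 -> R2=(0,0,0,8) R3=(0,0,0,8)
Op 5: merge R2<->R0 -> R2=(0,0,0,8) R0=(0,0,0,8)
Op 6: merge R0<->R3 -> R0=(0,0,0,8) R3=(0,0,0,8)
Op 7: inc R1 by 1 -> R1=(0,3,0,0) value=3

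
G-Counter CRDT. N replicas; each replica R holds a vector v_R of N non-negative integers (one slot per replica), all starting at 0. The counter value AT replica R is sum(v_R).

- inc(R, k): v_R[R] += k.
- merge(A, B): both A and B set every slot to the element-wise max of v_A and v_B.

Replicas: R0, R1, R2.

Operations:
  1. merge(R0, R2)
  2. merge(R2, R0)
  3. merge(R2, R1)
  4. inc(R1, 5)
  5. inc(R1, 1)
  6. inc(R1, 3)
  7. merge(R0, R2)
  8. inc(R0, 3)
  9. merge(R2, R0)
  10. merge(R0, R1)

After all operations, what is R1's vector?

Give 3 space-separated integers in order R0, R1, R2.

Op 1: merge R0<->R2 -> R0=(0,0,0) R2=(0,0,0)
Op 2: merge R2<->R0 -> R2=(0,0,0) R0=(0,0,0)
Op 3: merge R2<->R1 -> R2=(0,0,0) R1=(0,0,0)
Op 4: inc R1 by 5 -> R1=(0,5,0) value=5
Op 5: inc R1 by 1 -> R1=(0,6,0) value=6
Op 6: inc R1 by 3 -> R1=(0,9,0) value=9
Op 7: merge R0<->R2 -> R0=(0,0,0) R2=(0,0,0)
Op 8: inc R0 by 3 -> R0=(3,0,0) value=3
Op 9: merge R2<->R0 -> R2=(3,0,0) R0=(3,0,0)
Op 10: merge R0<->R1 -> R0=(3,9,0) R1=(3,9,0)

Answer: 3 9 0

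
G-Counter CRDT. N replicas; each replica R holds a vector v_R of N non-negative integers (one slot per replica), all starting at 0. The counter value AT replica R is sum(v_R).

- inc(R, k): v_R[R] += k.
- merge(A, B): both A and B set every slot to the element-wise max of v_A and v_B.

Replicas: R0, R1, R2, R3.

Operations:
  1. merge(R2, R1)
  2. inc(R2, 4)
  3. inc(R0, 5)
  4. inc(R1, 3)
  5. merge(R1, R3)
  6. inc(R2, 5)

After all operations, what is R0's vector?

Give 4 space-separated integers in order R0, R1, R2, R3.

Answer: 5 0 0 0

Derivation:
Op 1: merge R2<->R1 -> R2=(0,0,0,0) R1=(0,0,0,0)
Op 2: inc R2 by 4 -> R2=(0,0,4,0) value=4
Op 3: inc R0 by 5 -> R0=(5,0,0,0) value=5
Op 4: inc R1 by 3 -> R1=(0,3,0,0) value=3
Op 5: merge R1<->R3 -> R1=(0,3,0,0) R3=(0,3,0,0)
Op 6: inc R2 by 5 -> R2=(0,0,9,0) value=9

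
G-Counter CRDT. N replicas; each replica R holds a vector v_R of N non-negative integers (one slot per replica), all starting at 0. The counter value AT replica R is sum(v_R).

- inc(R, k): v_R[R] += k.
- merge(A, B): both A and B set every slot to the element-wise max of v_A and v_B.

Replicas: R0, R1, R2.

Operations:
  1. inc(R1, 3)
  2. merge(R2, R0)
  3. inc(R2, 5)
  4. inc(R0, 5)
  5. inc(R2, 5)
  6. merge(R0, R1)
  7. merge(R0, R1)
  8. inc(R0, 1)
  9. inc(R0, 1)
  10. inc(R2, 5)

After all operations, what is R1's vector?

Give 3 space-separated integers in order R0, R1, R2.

Op 1: inc R1 by 3 -> R1=(0,3,0) value=3
Op 2: merge R2<->R0 -> R2=(0,0,0) R0=(0,0,0)
Op 3: inc R2 by 5 -> R2=(0,0,5) value=5
Op 4: inc R0 by 5 -> R0=(5,0,0) value=5
Op 5: inc R2 by 5 -> R2=(0,0,10) value=10
Op 6: merge R0<->R1 -> R0=(5,3,0) R1=(5,3,0)
Op 7: merge R0<->R1 -> R0=(5,3,0) R1=(5,3,0)
Op 8: inc R0 by 1 -> R0=(6,3,0) value=9
Op 9: inc R0 by 1 -> R0=(7,3,0) value=10
Op 10: inc R2 by 5 -> R2=(0,0,15) value=15

Answer: 5 3 0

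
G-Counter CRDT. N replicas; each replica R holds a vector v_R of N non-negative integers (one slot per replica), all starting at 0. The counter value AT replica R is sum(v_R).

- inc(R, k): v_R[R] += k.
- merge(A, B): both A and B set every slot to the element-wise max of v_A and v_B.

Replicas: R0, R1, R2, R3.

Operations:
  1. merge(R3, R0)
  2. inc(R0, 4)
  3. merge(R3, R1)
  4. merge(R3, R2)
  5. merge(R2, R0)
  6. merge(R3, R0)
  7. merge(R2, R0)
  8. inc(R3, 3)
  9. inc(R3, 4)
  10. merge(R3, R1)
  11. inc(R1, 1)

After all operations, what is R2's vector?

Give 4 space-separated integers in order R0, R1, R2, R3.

Op 1: merge R3<->R0 -> R3=(0,0,0,0) R0=(0,0,0,0)
Op 2: inc R0 by 4 -> R0=(4,0,0,0) value=4
Op 3: merge R3<->R1 -> R3=(0,0,0,0) R1=(0,0,0,0)
Op 4: merge R3<->R2 -> R3=(0,0,0,0) R2=(0,0,0,0)
Op 5: merge R2<->R0 -> R2=(4,0,0,0) R0=(4,0,0,0)
Op 6: merge R3<->R0 -> R3=(4,0,0,0) R0=(4,0,0,0)
Op 7: merge R2<->R0 -> R2=(4,0,0,0) R0=(4,0,0,0)
Op 8: inc R3 by 3 -> R3=(4,0,0,3) value=7
Op 9: inc R3 by 4 -> R3=(4,0,0,7) value=11
Op 10: merge R3<->R1 -> R3=(4,0,0,7) R1=(4,0,0,7)
Op 11: inc R1 by 1 -> R1=(4,1,0,7) value=12

Answer: 4 0 0 0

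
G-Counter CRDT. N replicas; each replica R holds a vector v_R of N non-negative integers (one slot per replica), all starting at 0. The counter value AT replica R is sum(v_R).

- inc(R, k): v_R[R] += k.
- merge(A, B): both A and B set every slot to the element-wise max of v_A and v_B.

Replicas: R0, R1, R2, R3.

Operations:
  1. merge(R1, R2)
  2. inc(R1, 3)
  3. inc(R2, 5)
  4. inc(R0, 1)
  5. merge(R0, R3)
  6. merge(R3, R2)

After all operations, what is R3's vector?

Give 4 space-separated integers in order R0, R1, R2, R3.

Op 1: merge R1<->R2 -> R1=(0,0,0,0) R2=(0,0,0,0)
Op 2: inc R1 by 3 -> R1=(0,3,0,0) value=3
Op 3: inc R2 by 5 -> R2=(0,0,5,0) value=5
Op 4: inc R0 by 1 -> R0=(1,0,0,0) value=1
Op 5: merge R0<->R3 -> R0=(1,0,0,0) R3=(1,0,0,0)
Op 6: merge R3<->R2 -> R3=(1,0,5,0) R2=(1,0,5,0)

Answer: 1 0 5 0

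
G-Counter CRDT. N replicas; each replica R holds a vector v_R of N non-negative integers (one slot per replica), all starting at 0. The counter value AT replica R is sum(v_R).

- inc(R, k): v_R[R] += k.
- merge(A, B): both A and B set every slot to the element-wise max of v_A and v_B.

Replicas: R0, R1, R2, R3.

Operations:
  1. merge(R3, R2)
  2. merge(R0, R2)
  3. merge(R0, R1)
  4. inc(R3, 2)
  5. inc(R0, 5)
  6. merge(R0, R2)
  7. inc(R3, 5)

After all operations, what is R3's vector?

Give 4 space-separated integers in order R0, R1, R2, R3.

Answer: 0 0 0 7

Derivation:
Op 1: merge R3<->R2 -> R3=(0,0,0,0) R2=(0,0,0,0)
Op 2: merge R0<->R2 -> R0=(0,0,0,0) R2=(0,0,0,0)
Op 3: merge R0<->R1 -> R0=(0,0,0,0) R1=(0,0,0,0)
Op 4: inc R3 by 2 -> R3=(0,0,0,2) value=2
Op 5: inc R0 by 5 -> R0=(5,0,0,0) value=5
Op 6: merge R0<->R2 -> R0=(5,0,0,0) R2=(5,0,0,0)
Op 7: inc R3 by 5 -> R3=(0,0,0,7) value=7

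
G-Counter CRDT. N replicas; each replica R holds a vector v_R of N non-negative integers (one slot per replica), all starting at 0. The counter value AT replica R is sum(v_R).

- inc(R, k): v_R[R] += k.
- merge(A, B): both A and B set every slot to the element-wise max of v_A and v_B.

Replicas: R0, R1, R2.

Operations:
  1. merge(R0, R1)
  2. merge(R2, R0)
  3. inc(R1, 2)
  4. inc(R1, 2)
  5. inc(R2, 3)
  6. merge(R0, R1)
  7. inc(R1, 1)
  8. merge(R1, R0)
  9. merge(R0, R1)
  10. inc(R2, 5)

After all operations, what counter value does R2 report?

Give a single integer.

Answer: 8

Derivation:
Op 1: merge R0<->R1 -> R0=(0,0,0) R1=(0,0,0)
Op 2: merge R2<->R0 -> R2=(0,0,0) R0=(0,0,0)
Op 3: inc R1 by 2 -> R1=(0,2,0) value=2
Op 4: inc R1 by 2 -> R1=(0,4,0) value=4
Op 5: inc R2 by 3 -> R2=(0,0,3) value=3
Op 6: merge R0<->R1 -> R0=(0,4,0) R1=(0,4,0)
Op 7: inc R1 by 1 -> R1=(0,5,0) value=5
Op 8: merge R1<->R0 -> R1=(0,5,0) R0=(0,5,0)
Op 9: merge R0<->R1 -> R0=(0,5,0) R1=(0,5,0)
Op 10: inc R2 by 5 -> R2=(0,0,8) value=8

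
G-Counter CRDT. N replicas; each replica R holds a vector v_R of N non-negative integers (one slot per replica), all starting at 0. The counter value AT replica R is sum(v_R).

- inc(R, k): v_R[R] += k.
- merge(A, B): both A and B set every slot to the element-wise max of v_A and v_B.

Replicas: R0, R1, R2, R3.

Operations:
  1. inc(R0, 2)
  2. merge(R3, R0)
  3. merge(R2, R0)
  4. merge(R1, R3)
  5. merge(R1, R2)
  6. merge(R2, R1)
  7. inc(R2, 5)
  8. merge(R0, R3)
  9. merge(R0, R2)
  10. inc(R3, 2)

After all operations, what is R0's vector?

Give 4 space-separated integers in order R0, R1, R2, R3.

Op 1: inc R0 by 2 -> R0=(2,0,0,0) value=2
Op 2: merge R3<->R0 -> R3=(2,0,0,0) R0=(2,0,0,0)
Op 3: merge R2<->R0 -> R2=(2,0,0,0) R0=(2,0,0,0)
Op 4: merge R1<->R3 -> R1=(2,0,0,0) R3=(2,0,0,0)
Op 5: merge R1<->R2 -> R1=(2,0,0,0) R2=(2,0,0,0)
Op 6: merge R2<->R1 -> R2=(2,0,0,0) R1=(2,0,0,0)
Op 7: inc R2 by 5 -> R2=(2,0,5,0) value=7
Op 8: merge R0<->R3 -> R0=(2,0,0,0) R3=(2,0,0,0)
Op 9: merge R0<->R2 -> R0=(2,0,5,0) R2=(2,0,5,0)
Op 10: inc R3 by 2 -> R3=(2,0,0,2) value=4

Answer: 2 0 5 0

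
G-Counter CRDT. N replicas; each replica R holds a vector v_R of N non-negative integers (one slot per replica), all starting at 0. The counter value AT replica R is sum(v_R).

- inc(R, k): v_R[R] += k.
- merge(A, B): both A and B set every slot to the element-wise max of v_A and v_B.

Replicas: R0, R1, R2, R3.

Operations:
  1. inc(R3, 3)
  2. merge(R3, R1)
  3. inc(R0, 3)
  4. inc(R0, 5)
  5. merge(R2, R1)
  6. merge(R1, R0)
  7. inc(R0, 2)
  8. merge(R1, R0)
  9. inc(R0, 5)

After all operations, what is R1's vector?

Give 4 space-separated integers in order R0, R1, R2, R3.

Answer: 10 0 0 3

Derivation:
Op 1: inc R3 by 3 -> R3=(0,0,0,3) value=3
Op 2: merge R3<->R1 -> R3=(0,0,0,3) R1=(0,0,0,3)
Op 3: inc R0 by 3 -> R0=(3,0,0,0) value=3
Op 4: inc R0 by 5 -> R0=(8,0,0,0) value=8
Op 5: merge R2<->R1 -> R2=(0,0,0,3) R1=(0,0,0,3)
Op 6: merge R1<->R0 -> R1=(8,0,0,3) R0=(8,0,0,3)
Op 7: inc R0 by 2 -> R0=(10,0,0,3) value=13
Op 8: merge R1<->R0 -> R1=(10,0,0,3) R0=(10,0,0,3)
Op 9: inc R0 by 5 -> R0=(15,0,0,3) value=18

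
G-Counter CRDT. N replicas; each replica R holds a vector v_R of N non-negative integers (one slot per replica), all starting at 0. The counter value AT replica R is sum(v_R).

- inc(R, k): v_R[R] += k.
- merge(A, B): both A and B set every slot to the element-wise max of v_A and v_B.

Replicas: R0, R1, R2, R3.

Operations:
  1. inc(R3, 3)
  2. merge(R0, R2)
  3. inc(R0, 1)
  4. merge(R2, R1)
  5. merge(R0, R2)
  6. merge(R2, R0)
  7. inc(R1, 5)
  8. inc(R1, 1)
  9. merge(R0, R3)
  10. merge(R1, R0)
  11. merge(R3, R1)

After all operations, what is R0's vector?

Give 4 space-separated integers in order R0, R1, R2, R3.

Op 1: inc R3 by 3 -> R3=(0,0,0,3) value=3
Op 2: merge R0<->R2 -> R0=(0,0,0,0) R2=(0,0,0,0)
Op 3: inc R0 by 1 -> R0=(1,0,0,0) value=1
Op 4: merge R2<->R1 -> R2=(0,0,0,0) R1=(0,0,0,0)
Op 5: merge R0<->R2 -> R0=(1,0,0,0) R2=(1,0,0,0)
Op 6: merge R2<->R0 -> R2=(1,0,0,0) R0=(1,0,0,0)
Op 7: inc R1 by 5 -> R1=(0,5,0,0) value=5
Op 8: inc R1 by 1 -> R1=(0,6,0,0) value=6
Op 9: merge R0<->R3 -> R0=(1,0,0,3) R3=(1,0,0,3)
Op 10: merge R1<->R0 -> R1=(1,6,0,3) R0=(1,6,0,3)
Op 11: merge R3<->R1 -> R3=(1,6,0,3) R1=(1,6,0,3)

Answer: 1 6 0 3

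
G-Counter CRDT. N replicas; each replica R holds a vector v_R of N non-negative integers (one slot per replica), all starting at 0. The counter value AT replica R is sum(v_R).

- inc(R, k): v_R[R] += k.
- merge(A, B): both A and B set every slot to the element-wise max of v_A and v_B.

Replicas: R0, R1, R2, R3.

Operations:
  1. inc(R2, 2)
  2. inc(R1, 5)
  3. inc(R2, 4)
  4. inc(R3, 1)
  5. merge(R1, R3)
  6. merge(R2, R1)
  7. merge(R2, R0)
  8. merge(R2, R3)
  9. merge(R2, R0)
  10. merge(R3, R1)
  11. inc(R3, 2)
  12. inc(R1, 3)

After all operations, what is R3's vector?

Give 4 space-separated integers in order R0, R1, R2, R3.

Answer: 0 5 6 3

Derivation:
Op 1: inc R2 by 2 -> R2=(0,0,2,0) value=2
Op 2: inc R1 by 5 -> R1=(0,5,0,0) value=5
Op 3: inc R2 by 4 -> R2=(0,0,6,0) value=6
Op 4: inc R3 by 1 -> R3=(0,0,0,1) value=1
Op 5: merge R1<->R3 -> R1=(0,5,0,1) R3=(0,5,0,1)
Op 6: merge R2<->R1 -> R2=(0,5,6,1) R1=(0,5,6,1)
Op 7: merge R2<->R0 -> R2=(0,5,6,1) R0=(0,5,6,1)
Op 8: merge R2<->R3 -> R2=(0,5,6,1) R3=(0,5,6,1)
Op 9: merge R2<->R0 -> R2=(0,5,6,1) R0=(0,5,6,1)
Op 10: merge R3<->R1 -> R3=(0,5,6,1) R1=(0,5,6,1)
Op 11: inc R3 by 2 -> R3=(0,5,6,3) value=14
Op 12: inc R1 by 3 -> R1=(0,8,6,1) value=15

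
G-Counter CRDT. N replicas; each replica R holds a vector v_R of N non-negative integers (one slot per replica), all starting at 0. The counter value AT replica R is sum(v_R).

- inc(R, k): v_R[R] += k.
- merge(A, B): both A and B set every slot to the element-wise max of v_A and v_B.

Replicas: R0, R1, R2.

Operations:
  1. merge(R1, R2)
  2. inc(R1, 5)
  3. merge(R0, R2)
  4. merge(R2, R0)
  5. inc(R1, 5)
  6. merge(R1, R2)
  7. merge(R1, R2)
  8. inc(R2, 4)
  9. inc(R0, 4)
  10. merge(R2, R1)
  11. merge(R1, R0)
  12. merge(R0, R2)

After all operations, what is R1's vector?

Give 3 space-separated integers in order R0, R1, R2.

Answer: 4 10 4

Derivation:
Op 1: merge R1<->R2 -> R1=(0,0,0) R2=(0,0,0)
Op 2: inc R1 by 5 -> R1=(0,5,0) value=5
Op 3: merge R0<->R2 -> R0=(0,0,0) R2=(0,0,0)
Op 4: merge R2<->R0 -> R2=(0,0,0) R0=(0,0,0)
Op 5: inc R1 by 5 -> R1=(0,10,0) value=10
Op 6: merge R1<->R2 -> R1=(0,10,0) R2=(0,10,0)
Op 7: merge R1<->R2 -> R1=(0,10,0) R2=(0,10,0)
Op 8: inc R2 by 4 -> R2=(0,10,4) value=14
Op 9: inc R0 by 4 -> R0=(4,0,0) value=4
Op 10: merge R2<->R1 -> R2=(0,10,4) R1=(0,10,4)
Op 11: merge R1<->R0 -> R1=(4,10,4) R0=(4,10,4)
Op 12: merge R0<->R2 -> R0=(4,10,4) R2=(4,10,4)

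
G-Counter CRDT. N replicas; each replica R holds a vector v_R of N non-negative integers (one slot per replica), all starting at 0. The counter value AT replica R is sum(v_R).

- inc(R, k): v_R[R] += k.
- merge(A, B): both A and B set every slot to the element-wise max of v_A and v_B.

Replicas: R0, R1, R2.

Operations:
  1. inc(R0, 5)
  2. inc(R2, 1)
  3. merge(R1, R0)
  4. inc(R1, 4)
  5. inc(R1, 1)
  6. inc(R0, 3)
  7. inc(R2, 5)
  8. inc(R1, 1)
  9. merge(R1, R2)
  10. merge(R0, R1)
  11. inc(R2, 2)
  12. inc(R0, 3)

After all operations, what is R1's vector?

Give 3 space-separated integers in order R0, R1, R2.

Answer: 8 6 6

Derivation:
Op 1: inc R0 by 5 -> R0=(5,0,0) value=5
Op 2: inc R2 by 1 -> R2=(0,0,1) value=1
Op 3: merge R1<->R0 -> R1=(5,0,0) R0=(5,0,0)
Op 4: inc R1 by 4 -> R1=(5,4,0) value=9
Op 5: inc R1 by 1 -> R1=(5,5,0) value=10
Op 6: inc R0 by 3 -> R0=(8,0,0) value=8
Op 7: inc R2 by 5 -> R2=(0,0,6) value=6
Op 8: inc R1 by 1 -> R1=(5,6,0) value=11
Op 9: merge R1<->R2 -> R1=(5,6,6) R2=(5,6,6)
Op 10: merge R0<->R1 -> R0=(8,6,6) R1=(8,6,6)
Op 11: inc R2 by 2 -> R2=(5,6,8) value=19
Op 12: inc R0 by 3 -> R0=(11,6,6) value=23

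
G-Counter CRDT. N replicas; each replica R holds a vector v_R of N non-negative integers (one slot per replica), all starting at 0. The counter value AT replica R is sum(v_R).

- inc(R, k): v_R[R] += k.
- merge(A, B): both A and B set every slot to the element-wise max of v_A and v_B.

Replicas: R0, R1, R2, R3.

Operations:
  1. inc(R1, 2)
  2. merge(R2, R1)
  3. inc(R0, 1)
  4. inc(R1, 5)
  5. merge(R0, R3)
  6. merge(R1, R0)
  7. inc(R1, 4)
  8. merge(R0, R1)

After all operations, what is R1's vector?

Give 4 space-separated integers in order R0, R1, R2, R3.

Answer: 1 11 0 0

Derivation:
Op 1: inc R1 by 2 -> R1=(0,2,0,0) value=2
Op 2: merge R2<->R1 -> R2=(0,2,0,0) R1=(0,2,0,0)
Op 3: inc R0 by 1 -> R0=(1,0,0,0) value=1
Op 4: inc R1 by 5 -> R1=(0,7,0,0) value=7
Op 5: merge R0<->R3 -> R0=(1,0,0,0) R3=(1,0,0,0)
Op 6: merge R1<->R0 -> R1=(1,7,0,0) R0=(1,7,0,0)
Op 7: inc R1 by 4 -> R1=(1,11,0,0) value=12
Op 8: merge R0<->R1 -> R0=(1,11,0,0) R1=(1,11,0,0)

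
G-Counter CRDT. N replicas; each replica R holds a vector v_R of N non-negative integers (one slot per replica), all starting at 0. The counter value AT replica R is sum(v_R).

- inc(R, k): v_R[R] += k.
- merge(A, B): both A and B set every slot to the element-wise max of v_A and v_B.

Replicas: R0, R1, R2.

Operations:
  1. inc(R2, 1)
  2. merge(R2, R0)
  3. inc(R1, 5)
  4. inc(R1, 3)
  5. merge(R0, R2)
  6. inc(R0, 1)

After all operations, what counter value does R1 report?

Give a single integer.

Answer: 8

Derivation:
Op 1: inc R2 by 1 -> R2=(0,0,1) value=1
Op 2: merge R2<->R0 -> R2=(0,0,1) R0=(0,0,1)
Op 3: inc R1 by 5 -> R1=(0,5,0) value=5
Op 4: inc R1 by 3 -> R1=(0,8,0) value=8
Op 5: merge R0<->R2 -> R0=(0,0,1) R2=(0,0,1)
Op 6: inc R0 by 1 -> R0=(1,0,1) value=2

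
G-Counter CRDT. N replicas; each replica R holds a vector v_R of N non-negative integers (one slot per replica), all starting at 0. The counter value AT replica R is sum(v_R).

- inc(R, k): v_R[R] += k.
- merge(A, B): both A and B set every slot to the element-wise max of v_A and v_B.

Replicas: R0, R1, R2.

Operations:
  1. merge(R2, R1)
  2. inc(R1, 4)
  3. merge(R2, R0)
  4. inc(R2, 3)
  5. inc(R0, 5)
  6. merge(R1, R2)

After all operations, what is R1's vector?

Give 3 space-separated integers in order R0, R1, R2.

Op 1: merge R2<->R1 -> R2=(0,0,0) R1=(0,0,0)
Op 2: inc R1 by 4 -> R1=(0,4,0) value=4
Op 3: merge R2<->R0 -> R2=(0,0,0) R0=(0,0,0)
Op 4: inc R2 by 3 -> R2=(0,0,3) value=3
Op 5: inc R0 by 5 -> R0=(5,0,0) value=5
Op 6: merge R1<->R2 -> R1=(0,4,3) R2=(0,4,3)

Answer: 0 4 3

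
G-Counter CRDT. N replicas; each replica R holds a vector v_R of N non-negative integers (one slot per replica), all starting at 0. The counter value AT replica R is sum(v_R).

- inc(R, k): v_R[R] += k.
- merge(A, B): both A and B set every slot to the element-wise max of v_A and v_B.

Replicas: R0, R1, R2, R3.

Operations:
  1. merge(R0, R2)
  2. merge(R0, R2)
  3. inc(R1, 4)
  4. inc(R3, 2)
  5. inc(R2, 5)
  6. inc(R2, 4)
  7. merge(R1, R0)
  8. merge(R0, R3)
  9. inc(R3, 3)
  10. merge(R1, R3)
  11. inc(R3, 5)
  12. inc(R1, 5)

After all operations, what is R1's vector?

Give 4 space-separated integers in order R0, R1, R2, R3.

Answer: 0 9 0 5

Derivation:
Op 1: merge R0<->R2 -> R0=(0,0,0,0) R2=(0,0,0,0)
Op 2: merge R0<->R2 -> R0=(0,0,0,0) R2=(0,0,0,0)
Op 3: inc R1 by 4 -> R1=(0,4,0,0) value=4
Op 4: inc R3 by 2 -> R3=(0,0,0,2) value=2
Op 5: inc R2 by 5 -> R2=(0,0,5,0) value=5
Op 6: inc R2 by 4 -> R2=(0,0,9,0) value=9
Op 7: merge R1<->R0 -> R1=(0,4,0,0) R0=(0,4,0,0)
Op 8: merge R0<->R3 -> R0=(0,4,0,2) R3=(0,4,0,2)
Op 9: inc R3 by 3 -> R3=(0,4,0,5) value=9
Op 10: merge R1<->R3 -> R1=(0,4,0,5) R3=(0,4,0,5)
Op 11: inc R3 by 5 -> R3=(0,4,0,10) value=14
Op 12: inc R1 by 5 -> R1=(0,9,0,5) value=14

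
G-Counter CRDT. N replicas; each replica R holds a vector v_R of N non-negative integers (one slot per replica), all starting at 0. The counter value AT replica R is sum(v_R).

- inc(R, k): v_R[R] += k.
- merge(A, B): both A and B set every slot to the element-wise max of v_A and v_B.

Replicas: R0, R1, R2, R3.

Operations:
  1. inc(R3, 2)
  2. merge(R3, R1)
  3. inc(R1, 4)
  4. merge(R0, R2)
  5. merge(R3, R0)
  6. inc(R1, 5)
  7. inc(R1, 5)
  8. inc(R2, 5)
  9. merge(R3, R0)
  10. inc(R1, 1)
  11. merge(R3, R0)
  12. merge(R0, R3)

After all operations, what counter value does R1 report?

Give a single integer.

Answer: 17

Derivation:
Op 1: inc R3 by 2 -> R3=(0,0,0,2) value=2
Op 2: merge R3<->R1 -> R3=(0,0,0,2) R1=(0,0,0,2)
Op 3: inc R1 by 4 -> R1=(0,4,0,2) value=6
Op 4: merge R0<->R2 -> R0=(0,0,0,0) R2=(0,0,0,0)
Op 5: merge R3<->R0 -> R3=(0,0,0,2) R0=(0,0,0,2)
Op 6: inc R1 by 5 -> R1=(0,9,0,2) value=11
Op 7: inc R1 by 5 -> R1=(0,14,0,2) value=16
Op 8: inc R2 by 5 -> R2=(0,0,5,0) value=5
Op 9: merge R3<->R0 -> R3=(0,0,0,2) R0=(0,0,0,2)
Op 10: inc R1 by 1 -> R1=(0,15,0,2) value=17
Op 11: merge R3<->R0 -> R3=(0,0,0,2) R0=(0,0,0,2)
Op 12: merge R0<->R3 -> R0=(0,0,0,2) R3=(0,0,0,2)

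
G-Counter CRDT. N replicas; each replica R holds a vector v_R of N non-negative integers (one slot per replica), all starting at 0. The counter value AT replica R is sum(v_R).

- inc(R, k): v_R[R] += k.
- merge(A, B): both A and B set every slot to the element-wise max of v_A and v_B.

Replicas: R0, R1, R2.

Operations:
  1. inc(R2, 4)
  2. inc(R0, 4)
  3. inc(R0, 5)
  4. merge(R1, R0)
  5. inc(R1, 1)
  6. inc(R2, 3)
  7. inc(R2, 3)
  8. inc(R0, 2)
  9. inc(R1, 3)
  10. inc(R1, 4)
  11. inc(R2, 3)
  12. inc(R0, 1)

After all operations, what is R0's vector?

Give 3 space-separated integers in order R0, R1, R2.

Op 1: inc R2 by 4 -> R2=(0,0,4) value=4
Op 2: inc R0 by 4 -> R0=(4,0,0) value=4
Op 3: inc R0 by 5 -> R0=(9,0,0) value=9
Op 4: merge R1<->R0 -> R1=(9,0,0) R0=(9,0,0)
Op 5: inc R1 by 1 -> R1=(9,1,0) value=10
Op 6: inc R2 by 3 -> R2=(0,0,7) value=7
Op 7: inc R2 by 3 -> R2=(0,0,10) value=10
Op 8: inc R0 by 2 -> R0=(11,0,0) value=11
Op 9: inc R1 by 3 -> R1=(9,4,0) value=13
Op 10: inc R1 by 4 -> R1=(9,8,0) value=17
Op 11: inc R2 by 3 -> R2=(0,0,13) value=13
Op 12: inc R0 by 1 -> R0=(12,0,0) value=12

Answer: 12 0 0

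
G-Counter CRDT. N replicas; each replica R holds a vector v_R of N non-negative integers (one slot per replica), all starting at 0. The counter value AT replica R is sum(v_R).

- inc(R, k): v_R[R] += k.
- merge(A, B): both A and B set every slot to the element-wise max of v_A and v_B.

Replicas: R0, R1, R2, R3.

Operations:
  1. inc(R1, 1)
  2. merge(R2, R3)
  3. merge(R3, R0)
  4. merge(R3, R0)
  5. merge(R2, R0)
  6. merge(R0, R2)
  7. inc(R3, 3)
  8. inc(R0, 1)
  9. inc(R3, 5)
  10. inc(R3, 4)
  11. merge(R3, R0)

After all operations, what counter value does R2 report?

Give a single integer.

Op 1: inc R1 by 1 -> R1=(0,1,0,0) value=1
Op 2: merge R2<->R3 -> R2=(0,0,0,0) R3=(0,0,0,0)
Op 3: merge R3<->R0 -> R3=(0,0,0,0) R0=(0,0,0,0)
Op 4: merge R3<->R0 -> R3=(0,0,0,0) R0=(0,0,0,0)
Op 5: merge R2<->R0 -> R2=(0,0,0,0) R0=(0,0,0,0)
Op 6: merge R0<->R2 -> R0=(0,0,0,0) R2=(0,0,0,0)
Op 7: inc R3 by 3 -> R3=(0,0,0,3) value=3
Op 8: inc R0 by 1 -> R0=(1,0,0,0) value=1
Op 9: inc R3 by 5 -> R3=(0,0,0,8) value=8
Op 10: inc R3 by 4 -> R3=(0,0,0,12) value=12
Op 11: merge R3<->R0 -> R3=(1,0,0,12) R0=(1,0,0,12)

Answer: 0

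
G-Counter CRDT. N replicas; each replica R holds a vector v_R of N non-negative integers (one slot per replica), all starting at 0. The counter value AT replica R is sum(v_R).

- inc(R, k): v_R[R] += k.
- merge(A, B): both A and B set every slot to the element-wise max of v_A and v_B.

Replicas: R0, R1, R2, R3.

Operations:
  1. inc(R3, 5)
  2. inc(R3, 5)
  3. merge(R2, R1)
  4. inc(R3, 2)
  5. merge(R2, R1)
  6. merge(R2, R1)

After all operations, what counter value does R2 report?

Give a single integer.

Answer: 0

Derivation:
Op 1: inc R3 by 5 -> R3=(0,0,0,5) value=5
Op 2: inc R3 by 5 -> R3=(0,0,0,10) value=10
Op 3: merge R2<->R1 -> R2=(0,0,0,0) R1=(0,0,0,0)
Op 4: inc R3 by 2 -> R3=(0,0,0,12) value=12
Op 5: merge R2<->R1 -> R2=(0,0,0,0) R1=(0,0,0,0)
Op 6: merge R2<->R1 -> R2=(0,0,0,0) R1=(0,0,0,0)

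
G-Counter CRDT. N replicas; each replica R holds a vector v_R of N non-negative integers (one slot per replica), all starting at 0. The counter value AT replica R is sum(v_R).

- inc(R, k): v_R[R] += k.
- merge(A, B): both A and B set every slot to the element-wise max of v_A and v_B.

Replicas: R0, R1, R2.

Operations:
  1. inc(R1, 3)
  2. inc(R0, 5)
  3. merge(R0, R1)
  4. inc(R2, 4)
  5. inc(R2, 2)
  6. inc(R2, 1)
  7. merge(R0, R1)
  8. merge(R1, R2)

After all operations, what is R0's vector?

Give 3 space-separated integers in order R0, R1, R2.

Answer: 5 3 0

Derivation:
Op 1: inc R1 by 3 -> R1=(0,3,0) value=3
Op 2: inc R0 by 5 -> R0=(5,0,0) value=5
Op 3: merge R0<->R1 -> R0=(5,3,0) R1=(5,3,0)
Op 4: inc R2 by 4 -> R2=(0,0,4) value=4
Op 5: inc R2 by 2 -> R2=(0,0,6) value=6
Op 6: inc R2 by 1 -> R2=(0,0,7) value=7
Op 7: merge R0<->R1 -> R0=(5,3,0) R1=(5,3,0)
Op 8: merge R1<->R2 -> R1=(5,3,7) R2=(5,3,7)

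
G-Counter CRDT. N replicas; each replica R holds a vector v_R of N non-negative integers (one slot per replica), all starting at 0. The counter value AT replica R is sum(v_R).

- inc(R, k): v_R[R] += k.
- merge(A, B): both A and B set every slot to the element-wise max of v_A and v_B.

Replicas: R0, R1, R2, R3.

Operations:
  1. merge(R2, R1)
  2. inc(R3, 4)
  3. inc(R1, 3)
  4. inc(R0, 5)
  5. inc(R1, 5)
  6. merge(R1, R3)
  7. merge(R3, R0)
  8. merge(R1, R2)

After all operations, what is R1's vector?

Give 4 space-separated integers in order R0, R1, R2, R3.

Op 1: merge R2<->R1 -> R2=(0,0,0,0) R1=(0,0,0,0)
Op 2: inc R3 by 4 -> R3=(0,0,0,4) value=4
Op 3: inc R1 by 3 -> R1=(0,3,0,0) value=3
Op 4: inc R0 by 5 -> R0=(5,0,0,0) value=5
Op 5: inc R1 by 5 -> R1=(0,8,0,0) value=8
Op 6: merge R1<->R3 -> R1=(0,8,0,4) R3=(0,8,0,4)
Op 7: merge R3<->R0 -> R3=(5,8,0,4) R0=(5,8,0,4)
Op 8: merge R1<->R2 -> R1=(0,8,0,4) R2=(0,8,0,4)

Answer: 0 8 0 4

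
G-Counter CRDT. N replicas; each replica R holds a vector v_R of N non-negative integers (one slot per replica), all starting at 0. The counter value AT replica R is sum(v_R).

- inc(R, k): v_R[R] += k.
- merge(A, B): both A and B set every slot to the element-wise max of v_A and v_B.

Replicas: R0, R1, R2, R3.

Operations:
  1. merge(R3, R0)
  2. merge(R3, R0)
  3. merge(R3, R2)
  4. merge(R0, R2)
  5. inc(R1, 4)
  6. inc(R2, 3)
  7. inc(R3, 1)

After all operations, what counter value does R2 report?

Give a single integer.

Answer: 3

Derivation:
Op 1: merge R3<->R0 -> R3=(0,0,0,0) R0=(0,0,0,0)
Op 2: merge R3<->R0 -> R3=(0,0,0,0) R0=(0,0,0,0)
Op 3: merge R3<->R2 -> R3=(0,0,0,0) R2=(0,0,0,0)
Op 4: merge R0<->R2 -> R0=(0,0,0,0) R2=(0,0,0,0)
Op 5: inc R1 by 4 -> R1=(0,4,0,0) value=4
Op 6: inc R2 by 3 -> R2=(0,0,3,0) value=3
Op 7: inc R3 by 1 -> R3=(0,0,0,1) value=1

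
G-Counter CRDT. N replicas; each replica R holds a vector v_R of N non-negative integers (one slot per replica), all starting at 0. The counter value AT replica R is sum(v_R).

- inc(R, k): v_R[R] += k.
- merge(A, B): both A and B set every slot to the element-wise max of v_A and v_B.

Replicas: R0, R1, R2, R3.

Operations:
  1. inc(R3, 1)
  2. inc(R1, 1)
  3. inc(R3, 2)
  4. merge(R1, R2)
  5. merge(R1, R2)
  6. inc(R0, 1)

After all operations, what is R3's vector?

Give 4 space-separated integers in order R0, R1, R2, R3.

Answer: 0 0 0 3

Derivation:
Op 1: inc R3 by 1 -> R3=(0,0,0,1) value=1
Op 2: inc R1 by 1 -> R1=(0,1,0,0) value=1
Op 3: inc R3 by 2 -> R3=(0,0,0,3) value=3
Op 4: merge R1<->R2 -> R1=(0,1,0,0) R2=(0,1,0,0)
Op 5: merge R1<->R2 -> R1=(0,1,0,0) R2=(0,1,0,0)
Op 6: inc R0 by 1 -> R0=(1,0,0,0) value=1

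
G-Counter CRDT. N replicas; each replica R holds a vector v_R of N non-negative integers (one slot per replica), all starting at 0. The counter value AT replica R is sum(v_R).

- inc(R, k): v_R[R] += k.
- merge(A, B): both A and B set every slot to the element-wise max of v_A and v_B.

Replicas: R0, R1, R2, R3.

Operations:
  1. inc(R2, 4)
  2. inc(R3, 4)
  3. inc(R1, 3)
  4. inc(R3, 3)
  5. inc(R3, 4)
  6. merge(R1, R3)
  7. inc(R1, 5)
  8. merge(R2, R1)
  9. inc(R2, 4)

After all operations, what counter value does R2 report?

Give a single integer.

Op 1: inc R2 by 4 -> R2=(0,0,4,0) value=4
Op 2: inc R3 by 4 -> R3=(0,0,0,4) value=4
Op 3: inc R1 by 3 -> R1=(0,3,0,0) value=3
Op 4: inc R3 by 3 -> R3=(0,0,0,7) value=7
Op 5: inc R3 by 4 -> R3=(0,0,0,11) value=11
Op 6: merge R1<->R3 -> R1=(0,3,0,11) R3=(0,3,0,11)
Op 7: inc R1 by 5 -> R1=(0,8,0,11) value=19
Op 8: merge R2<->R1 -> R2=(0,8,4,11) R1=(0,8,4,11)
Op 9: inc R2 by 4 -> R2=(0,8,8,11) value=27

Answer: 27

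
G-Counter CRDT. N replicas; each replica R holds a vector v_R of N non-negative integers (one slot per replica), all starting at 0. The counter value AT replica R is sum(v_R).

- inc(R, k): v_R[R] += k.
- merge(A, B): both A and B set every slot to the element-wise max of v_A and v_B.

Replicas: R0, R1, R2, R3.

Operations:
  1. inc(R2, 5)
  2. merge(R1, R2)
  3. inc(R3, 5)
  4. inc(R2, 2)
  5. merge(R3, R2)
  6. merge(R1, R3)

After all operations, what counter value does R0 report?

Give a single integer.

Op 1: inc R2 by 5 -> R2=(0,0,5,0) value=5
Op 2: merge R1<->R2 -> R1=(0,0,5,0) R2=(0,0,5,0)
Op 3: inc R3 by 5 -> R3=(0,0,0,5) value=5
Op 4: inc R2 by 2 -> R2=(0,0,7,0) value=7
Op 5: merge R3<->R2 -> R3=(0,0,7,5) R2=(0,0,7,5)
Op 6: merge R1<->R3 -> R1=(0,0,7,5) R3=(0,0,7,5)

Answer: 0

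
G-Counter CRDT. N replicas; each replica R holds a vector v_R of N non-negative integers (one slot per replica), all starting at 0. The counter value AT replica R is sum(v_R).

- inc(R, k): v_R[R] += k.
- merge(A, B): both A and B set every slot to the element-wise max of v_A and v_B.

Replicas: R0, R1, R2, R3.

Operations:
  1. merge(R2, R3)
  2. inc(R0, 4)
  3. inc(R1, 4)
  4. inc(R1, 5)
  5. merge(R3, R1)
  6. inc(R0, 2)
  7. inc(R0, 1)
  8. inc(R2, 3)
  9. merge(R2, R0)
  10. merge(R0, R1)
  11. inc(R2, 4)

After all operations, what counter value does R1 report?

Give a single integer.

Op 1: merge R2<->R3 -> R2=(0,0,0,0) R3=(0,0,0,0)
Op 2: inc R0 by 4 -> R0=(4,0,0,0) value=4
Op 3: inc R1 by 4 -> R1=(0,4,0,0) value=4
Op 4: inc R1 by 5 -> R1=(0,9,0,0) value=9
Op 5: merge R3<->R1 -> R3=(0,9,0,0) R1=(0,9,0,0)
Op 6: inc R0 by 2 -> R0=(6,0,0,0) value=6
Op 7: inc R0 by 1 -> R0=(7,0,0,0) value=7
Op 8: inc R2 by 3 -> R2=(0,0,3,0) value=3
Op 9: merge R2<->R0 -> R2=(7,0,3,0) R0=(7,0,3,0)
Op 10: merge R0<->R1 -> R0=(7,9,3,0) R1=(7,9,3,0)
Op 11: inc R2 by 4 -> R2=(7,0,7,0) value=14

Answer: 19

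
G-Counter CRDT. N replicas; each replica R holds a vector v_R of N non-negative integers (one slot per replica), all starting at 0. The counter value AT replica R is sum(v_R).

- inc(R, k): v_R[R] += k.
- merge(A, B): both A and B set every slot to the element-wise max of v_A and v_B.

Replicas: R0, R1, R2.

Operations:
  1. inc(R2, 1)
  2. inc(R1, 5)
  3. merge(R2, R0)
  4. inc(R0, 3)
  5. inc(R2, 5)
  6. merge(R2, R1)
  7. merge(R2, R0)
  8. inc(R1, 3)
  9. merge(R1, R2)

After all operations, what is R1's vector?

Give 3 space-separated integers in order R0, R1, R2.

Op 1: inc R2 by 1 -> R2=(0,0,1) value=1
Op 2: inc R1 by 5 -> R1=(0,5,0) value=5
Op 3: merge R2<->R0 -> R2=(0,0,1) R0=(0,0,1)
Op 4: inc R0 by 3 -> R0=(3,0,1) value=4
Op 5: inc R2 by 5 -> R2=(0,0,6) value=6
Op 6: merge R2<->R1 -> R2=(0,5,6) R1=(0,5,6)
Op 7: merge R2<->R0 -> R2=(3,5,6) R0=(3,5,6)
Op 8: inc R1 by 3 -> R1=(0,8,6) value=14
Op 9: merge R1<->R2 -> R1=(3,8,6) R2=(3,8,6)

Answer: 3 8 6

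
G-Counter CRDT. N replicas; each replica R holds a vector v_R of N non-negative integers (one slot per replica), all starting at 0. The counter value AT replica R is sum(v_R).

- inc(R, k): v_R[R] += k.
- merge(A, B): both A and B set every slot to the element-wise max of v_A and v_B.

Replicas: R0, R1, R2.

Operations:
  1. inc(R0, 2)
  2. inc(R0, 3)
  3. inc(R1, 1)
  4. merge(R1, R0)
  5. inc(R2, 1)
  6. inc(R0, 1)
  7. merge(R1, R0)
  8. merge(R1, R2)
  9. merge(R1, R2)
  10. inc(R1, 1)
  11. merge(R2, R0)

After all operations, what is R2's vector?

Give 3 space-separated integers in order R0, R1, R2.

Answer: 6 1 1

Derivation:
Op 1: inc R0 by 2 -> R0=(2,0,0) value=2
Op 2: inc R0 by 3 -> R0=(5,0,0) value=5
Op 3: inc R1 by 1 -> R1=(0,1,0) value=1
Op 4: merge R1<->R0 -> R1=(5,1,0) R0=(5,1,0)
Op 5: inc R2 by 1 -> R2=(0,0,1) value=1
Op 6: inc R0 by 1 -> R0=(6,1,0) value=7
Op 7: merge R1<->R0 -> R1=(6,1,0) R0=(6,1,0)
Op 8: merge R1<->R2 -> R1=(6,1,1) R2=(6,1,1)
Op 9: merge R1<->R2 -> R1=(6,1,1) R2=(6,1,1)
Op 10: inc R1 by 1 -> R1=(6,2,1) value=9
Op 11: merge R2<->R0 -> R2=(6,1,1) R0=(6,1,1)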